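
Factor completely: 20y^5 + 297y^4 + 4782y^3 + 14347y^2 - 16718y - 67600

Trying the rational-root candidates, y = -13/5 is a root, giving the factor (5y + 13) and quotient 4y^4 + 49y^3 + 829y^2 + 714y - 5200.
Next, y = 2 is a root, so (y - 2) is a factor; dividing leaves 4y^3 + 57y^2 + 943y + 2600.
Then y = -13/4 is a root, so (4y + 13) is a factor; dividing leaves y^2 + 11y + 200.
The quadratic y^2 + 11y + 200 has discriminant -679 < 0 and is irreducible over ℤ.

(4y + 13)(5y + 13)(y - 2)(y^2 + 11y + 200)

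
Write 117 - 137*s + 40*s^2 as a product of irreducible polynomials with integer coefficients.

(5*s - 9)*(8*s - 13)

Need a pair with product 40·117 = 4680 and sum -137: that's -72 and -65.
Split the middle term: 40*s^2 - 72*s - 65*s + 117 = 8*s*(5*s - 9) - 13*(5*s - 9).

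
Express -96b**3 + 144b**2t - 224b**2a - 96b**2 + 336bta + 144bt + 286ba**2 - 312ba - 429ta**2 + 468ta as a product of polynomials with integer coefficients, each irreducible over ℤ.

Group: 2b(-48b**2 - 112ba - 48b + 143a**2 - 156a) - 3t(-48b**2 - 112ba - 48b + 143a**2 - 156a); both groups contain (-48b**2 - 112ba - 48b + 143a**2 - 156a), so (2b - 3t) is a factor with cofactor -48b**2 - 112ba - 48b + 143a**2 - 156a.
The cofactor groups again: -48b**2 - 112ba - 48b + 143a**2 - 156a = -12b(4b + 13a) + (11a - 12)(4b + 13a); both groups contain (4b + 13a), giving -(12b - 11a + 12)(4b + 13a).

-(12b - 11a + 12)(4b + 13a)(2b - 3t)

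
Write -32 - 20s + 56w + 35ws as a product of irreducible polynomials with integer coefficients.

Group as (35ws + 56w) + (-20s - 32) = 7w(5s + 8) - 4(5s + 8).
Both groups share the factor (5s + 8).

(5s + 8)(7w - 4)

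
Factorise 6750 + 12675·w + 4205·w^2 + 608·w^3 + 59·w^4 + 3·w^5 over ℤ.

(3·w + 2)·(w + 5)·(w + 9)·(w^2 + 5·w + 75)

Testing divisors of the constant over divisors of the leading coefficient, w = −2/3 is a root, so (3·w + 2) divides it; the quotient is w^4 + 19·w^3 + 190·w^2 + 1275·w + 3375.
Then w = −9 is a root, giving the factor (w + 9) and quotient w^3 + 10·w^2 + 100·w + 375.
Next, w = −5 is a root, so (w + 5) divides it; the quotient is w^2 + 5·w + 75.
The quadratic w^2 + 5·w + 75 has discriminant −275 < 0 and is irreducible over ℤ.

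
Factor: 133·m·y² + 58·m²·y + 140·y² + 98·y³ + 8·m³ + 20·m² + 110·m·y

Group: 2·m·(4·m² + 15·m·y + 10·m + 14·y² + 20·y) + 7·y·(4·m² + 15·m·y + 10·m + 14·y² + 20·y); both groups contain (4·m² + 15·m·y + 10·m + 14·y² + 20·y), so (2·m + 7·y) is a factor with cofactor 4·m² + 15·m·y + 10·m + 14·y² + 20·y.
The cofactor groups again: 4·m² + 15·m·y + 10·m + 14·y² + 20·y = 4·m·(m + 2·y) + (7·y + 10)·(m + 2·y); both groups contain (m + 2·y), giving (4·m + 7·y + 10)·(m + 2·y).

(2·m + 7·y)·(4·m + 7·y + 10)·(m + 2·y)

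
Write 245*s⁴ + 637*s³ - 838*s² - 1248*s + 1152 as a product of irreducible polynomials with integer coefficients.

(5*s + 8)*(7*s - 6)*(7*s - 8)*(s + 3)

Testing divisors of the constant over divisors of the leading coefficient, s = 8/7 is a root, so (7*s - 8) divides it; the quotient is 35*s³ + 131*s² + 30*s - 144.
Then s = -3 is a root, giving the factor (s + 3) and quotient 35*s² + 26*s - 48.
The remaining quadratic factors as (7*s - 6)(5*s + 8).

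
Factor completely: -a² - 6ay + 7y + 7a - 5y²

Group: -a(a + y) + (-5y + 7)(a + y); both groups contain (a + y).

-(a + 5y - 7)(a + y)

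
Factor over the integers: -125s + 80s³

5s(4s + 5)(4s - 5)

Factor out 5s, leaving 16s² - 25, which is a difference of two squares.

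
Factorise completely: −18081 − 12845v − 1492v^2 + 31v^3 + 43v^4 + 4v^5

Trying the rational-root candidates, v = −9 is a root, so (v + 9) divides it; the quotient is 4v^4 + 7v^3 − 32v^2 − 1204v − 2009.
Continuing, v = −7/4 is a root, giving the factor (4v + 7) and quotient v^3 − 8v − 287.
Next, v = 7 is a root, so (v − 7) is a factor; dividing leaves v^2 + 7v + 41.
The quadratic v^2 + 7v + 41 has discriminant −115 < 0 and is irreducible over ℤ.

(4v + 7)(v + 9)(v − 7)(v^2 + 7v + 41)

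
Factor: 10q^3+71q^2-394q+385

(2q-5)(5q-7)(q+11)

Among the possible rational roots, q = -11 is a root, so (q+11) is a factor; dividing leaves 10q^2-39q+35.
The remaining quadratic factors as (5q-7)(2q-5).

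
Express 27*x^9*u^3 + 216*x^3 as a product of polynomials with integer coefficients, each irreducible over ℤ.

27*x^3*(x^2*u + 2)*(x^4*u^2 - 2*x^2*u + 4)

Every term has a factor of 27*x^3; factoring it out leaves x^6*u^3 + 8.
Recognize a sum of cubes with the parts 2 and x^2*u.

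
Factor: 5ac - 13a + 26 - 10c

Group as (5ac - 13a) + (-10c + 26) = a(5c - 13) - 2(5c - 13).
Both groups share the factor (5c - 13).

(5c - 13)(a - 2)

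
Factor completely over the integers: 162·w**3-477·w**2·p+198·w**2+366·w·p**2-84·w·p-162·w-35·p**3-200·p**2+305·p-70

(3·w-5·p+5)·(6·w-7·p+2)·(9·w-p-7)

Group: 9·w·(18·w**2-51·w·p+36·w+35·p**2-45·p+10) + (-p-7)·(18·w**2-51·w·p+36·w+35·p**2-45·p+10); both groups contain (18·w**2-51·w·p+36·w+35·p**2-45·p+10), so (9·w-p-7) is a factor with cofactor 18·w**2-51·w·p+36·w+35·p**2-45·p+10.
The cofactor groups again: 18·w**2-51·w·p+36·w+35·p**2-45·p+10 = 3·w·(6·w-7·p+2) + (-5·p+5)·(6·w-7·p+2); both groups contain (6·w-7·p+2), giving (3·w-5·p+5)·(6·w-7·p+2).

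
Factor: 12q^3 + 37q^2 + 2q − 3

(3q + 1)(4q − 1)(q + 3)

Among the possible rational roots, q = 1/4 is a root, so (4q − 1) divides it; the quotient is 3q^2 + 10q + 3.
The remaining quadratic factors as (3q + 1)(q + 3).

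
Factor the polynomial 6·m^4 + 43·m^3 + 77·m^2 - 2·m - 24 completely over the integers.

By the rational root theorem, m = -3 is a root, so (m + 3) divides it; the quotient is 6·m^3 + 25·m^2 + 2·m - 8.
Next, m = 1/2 is a root, so (2·m - 1) is a factor; dividing leaves 3·m^2 + 14·m + 8.
The remaining quadratic factors as (m + 4)(3·m + 2).

(2·m - 1)·(3·m + 2)·(m + 3)·(m + 4)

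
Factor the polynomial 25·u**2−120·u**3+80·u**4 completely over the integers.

Pull out the common factor 5·u**2, then factor the remaining trinomial.

5·u**2·(4·u−1)·(4·u−5)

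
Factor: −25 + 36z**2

(6z + 5)(6z − 5)

Need a pair with product 36·(−25) = −900 and sum 0: that's 30 and −30.
Split the middle term: 36z**2 + 30z − 30z − 25 = 6z(6z + 5) − 5(6z + 5).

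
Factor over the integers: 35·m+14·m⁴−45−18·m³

Group as (14·m⁴+35·m) + (−18·m³−45) = 7·m·(2·m³+5) − 9·(2·m³+5).
Both groups share the factor (2·m³+5).

(7·m−9)·(2·m³+5)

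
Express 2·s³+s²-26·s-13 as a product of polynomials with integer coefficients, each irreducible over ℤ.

(2·s+1)·(s²-13)

Group as (2·s³-26·s) + (s²-13) = 2·s·(s²-13) + (s²-13).
Both groups share the factor (s²-13).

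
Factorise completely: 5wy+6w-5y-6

Group as (5wy+6w) + (-5y-6) = w(5y+6) - (5y+6).
Both groups share the factor (5y+6).

(5y+6)(w-1)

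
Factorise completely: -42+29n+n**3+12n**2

(n+6)(n+7)(n-1)

Trying the rational-root candidates, n = 1 is a root, so (n-1) is a factor; dividing leaves n**2+13n+42.
The remaining quadratic factors as (n+6)(n+7).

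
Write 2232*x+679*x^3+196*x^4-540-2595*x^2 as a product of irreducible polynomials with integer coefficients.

By the rational root theorem, x = -6 is a root, so (x+6) divides it; the quotient is 196*x^3-497*x^2+387*x-90.
Then x = 6/7 is a root, so (7*x-6) divides it; the quotient is 28*x^2-47*x+15.
The remaining quadratic factors as (7*x-3)(4*x-5).

(4*x-5)*(7*x-3)*(7*x-6)*(x+6)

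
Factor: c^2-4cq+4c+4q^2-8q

Group: c(c-2q+4) - 2q(c-2q+4); both groups contain (c-2q+4).

(c-2q)(c-2q+4)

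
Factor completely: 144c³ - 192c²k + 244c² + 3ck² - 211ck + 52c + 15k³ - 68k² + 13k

Group: 9c(16c² - 16ck + 4c - 5k² + k) + (-3k + 13)(16c² - 16ck + 4c - 5k² + k); both groups contain (16c² - 16ck + 4c - 5k² + k), so (9c - 3k + 13) is a factor with cofactor 16c² - 16ck + 4c - 5k² + k.
The cofactor groups again: 16c² - 16ck + 4c - 5k² + k = 4c(4c - 5k + 1) + k(4c - 5k + 1); both groups contain (4c - 5k + 1), giving (4c + k)(4c - 5k + 1).

(4c + k)(4c - 5k + 1)(9c - 3k + 13)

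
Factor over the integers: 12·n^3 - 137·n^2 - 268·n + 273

(3·n + 7)·(4·n - 3)·(n - 13)

By the rational root theorem, n = 13 is a root, giving the factor (n - 13) and quotient 12·n^2 + 19·n - 21.
The remaining quadratic factors as (3·n + 7)(4·n - 3).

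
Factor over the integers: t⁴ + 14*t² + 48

Substitute u = t² to get a quadratic in u, then factor.
t² + 8 is irreducible over ℤ (always positive, so no real roots).
t² + 6 is irreducible over ℤ (always positive, so no real roots).

(t² + 6)*(t² + 8)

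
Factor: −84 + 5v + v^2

Two integers with product −84 and sum 5 are −7 and 12.

(v + 12)(v − 7)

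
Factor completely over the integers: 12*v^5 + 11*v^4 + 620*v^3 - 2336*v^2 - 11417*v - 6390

(3*v + 2)*(4*v + 9)*(v - 5)*(v^2 + 3*v + 71)

Testing divisors of the constant over divisors of the leading coefficient, v = -2/3 is a root, giving the factor (3*v + 2) and quotient 4*v^4 + v^3 + 206*v^2 - 916*v - 3195.
Continuing, v = 5 is a root, so (v - 5) divides it; the quotient is 4*v^3 + 21*v^2 + 311*v + 639.
Continuing, v = -9/4 is a root, so (4*v + 9) is a factor; dividing leaves v^2 + 3*v + 71.
The quadratic v^2 + 3*v + 71 has discriminant -275 < 0 and is irreducible over ℤ.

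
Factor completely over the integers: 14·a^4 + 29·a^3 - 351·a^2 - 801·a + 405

Among the possible rational roots, a = 5 is a root, giving the factor (a - 5) and quotient 14·a^3 + 99·a^2 + 144·a - 81.
Continuing, a = -3 is a root, giving the factor (a + 3) and quotient 14·a^2 + 57·a - 27.
The remaining quadratic factors as (7·a - 3)(2·a + 9).

(2·a + 9)·(7·a - 3)·(a + 3)·(a - 5)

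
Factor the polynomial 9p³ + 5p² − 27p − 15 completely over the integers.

Group as (9p³ − 27p) + (5p² − 15) = 9p(p² − 3) + 5(p² − 3).
Both groups share the factor (p² − 3).

(9p + 5)(p² − 3)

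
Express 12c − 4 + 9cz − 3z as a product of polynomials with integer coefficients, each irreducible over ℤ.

(3c − 1)(3z + 4)

Group as (9cz + 12c) + (−3z − 4) = 3c(3z + 4) − (3z + 4).
Both groups share the factor (3z + 4).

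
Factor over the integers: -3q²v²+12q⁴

Pull out the common factor 3q²; 4q²-v² is a difference of squares.

3q²(2q+v)(2q-v)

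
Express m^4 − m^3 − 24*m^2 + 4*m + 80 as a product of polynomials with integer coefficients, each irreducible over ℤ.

Among the possible rational roots, m = −4 is a root, giving the factor (m + 4) and quotient m^3 − 5*m^2 − 4*m + 20.
Next, m = 5 is a root, giving the factor (m − 5) and quotient m^2 − 4.
The remaining quadratic factors as (m + 2)(m − 2).

(m + 2)*(m + 4)*(m − 2)*(m − 5)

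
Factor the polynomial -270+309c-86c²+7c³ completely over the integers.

(7c-9)(c-5)(c-6)

Testing divisors of the constant over divisors of the leading coefficient, c = 6 is a root, giving the factor (c-6) and quotient 7c²-44c+45.
The remaining quadratic factors as (c-5)(7c-9).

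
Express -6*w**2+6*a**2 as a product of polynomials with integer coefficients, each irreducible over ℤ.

Every term has a factor of 6. Then a**2-w**2 = (a)² − (w)².

6*(a+w)*(a-w)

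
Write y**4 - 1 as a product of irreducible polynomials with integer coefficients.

Write as (y**2)² − (1)², then factor y**2 - 1 once more.

(y + 1)(y - 1)(y**2 + 1)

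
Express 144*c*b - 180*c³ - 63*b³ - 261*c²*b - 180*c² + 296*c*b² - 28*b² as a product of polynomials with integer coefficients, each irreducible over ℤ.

-(15*c - 7*b)*(3*c - b)*(4*c + 9*b + 4)

Group: 3*c*(-60*c² - 107*c*b - 60*c + 63*b² + 28*b) - b*(-60*c² - 107*c*b - 60*c + 63*b² + 28*b); both groups contain (-60*c² - 107*c*b - 60*c + 63*b² + 28*b), so (3*c - b) is a factor with cofactor -60*c² - 107*c*b - 60*c + 63*b² + 28*b.
The cofactor groups again: -60*c² - 107*c*b - 60*c + 63*b² + 28*b = -15*c*(4*c + 9*b + 4) + 7*b*(4*c + 9*b + 4); both groups contain (4*c + 9*b + 4), giving -(15*c - 7*b)*(4*c + 9*b + 4).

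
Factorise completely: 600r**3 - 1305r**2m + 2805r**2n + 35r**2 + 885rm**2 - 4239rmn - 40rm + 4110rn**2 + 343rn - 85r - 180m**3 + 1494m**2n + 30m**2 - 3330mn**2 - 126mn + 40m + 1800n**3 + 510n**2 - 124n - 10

Group: 8r(75r**2 - 135rm + 210rn - 5r + 60m**2 - 198mn + 10m + 120n**2 + 26n - 10) + (-3m + 15n + 1)(75r**2 - 135rm + 210rn - 5r + 60m**2 - 198mn + 10m + 120n**2 + 26n - 10); both groups contain (75r**2 - 135rm + 210rn - 5r + 60m**2 - 198mn + 10m + 120n**2 + 26n - 10), so (8r - 3m + 15n + 1) is a factor with cofactor 75r**2 - 135rm + 210rn - 5r + 60m**2 - 198mn + 10m + 120n**2 + 26n - 10.
The cofactor groups again: 75r**2 - 135rm + 210rn - 5r + 60m**2 - 198mn + 10m + 120n**2 + 26n - 10 = 5r(15r - 15m + 12n + 5) + (-4m + 10n - 2)(15r - 15m + 12n + 5); both groups contain (15r - 15m + 12n + 5), giving (5r - 4m + 10n - 2)(15r - 15m + 12n + 5).

(15r - 15m + 12n + 5)(8r - 3m + 15n + 1)(5r - 4m + 10n - 2)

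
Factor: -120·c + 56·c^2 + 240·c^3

8·c·(5·c - 3)·(6·c + 5)

Pull out the common factor 8·c, then factor the remaining trinomial.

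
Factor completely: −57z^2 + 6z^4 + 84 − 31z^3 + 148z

(2z + 1)(3z + 7)(z − 2)(z − 6)

Testing divisors of the constant over divisors of the leading coefficient, z = 6 is a root, so (z − 6) divides it; the quotient is 6z^3 + 5z^2 − 27z − 14.
Then z = 2 is a root, giving the factor (z − 2) and quotient 6z^2 + 17z + 7.
The remaining quadratic factors as (2z + 1)(3z + 7).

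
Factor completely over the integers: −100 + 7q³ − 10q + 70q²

(q + 10)(7q² − 10)

Group as (7q³ − 10q) + (70q² − 100) = q(7q² − 10) + 10(7q² − 10).
Both groups share the factor (7q² − 10).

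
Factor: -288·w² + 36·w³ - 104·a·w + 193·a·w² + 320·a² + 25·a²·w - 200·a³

-(5·a + 4·w)·(5·a + w - 8)·(8·a - 9·w)

Group: 5·a·(-40·a² + 13·a·w + 36·w²) + (w - 8)·(-40·a² + 13·a·w + 36·w²); both groups contain (-40·a² + 13·a·w + 36·w²), so (5·a + w - 8) is a factor with cofactor -40·a² + 13·a·w + 36·w².
The cofactor groups again: -40·a² + 13·a·w + 36·w² = -5·a·(8·a - 9·w) - 4·w·(8·a - 9·w); both groups contain (8·a - 9·w), giving -(5·a + 4·w)·(8·a - 9·w).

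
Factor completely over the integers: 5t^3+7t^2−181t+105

(5t−3)(t+7)(t−5)

Testing divisors of the constant over divisors of the leading coefficient, t = 5 is a root, so (t−5) is a factor; dividing leaves 5t^2+32t−21.
The remaining quadratic factors as (t+7)(5t−3).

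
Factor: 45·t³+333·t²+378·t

Pull out the common factor 9·t, then factor the remaining trinomial.

9·t·(5·t+7)·(t+6)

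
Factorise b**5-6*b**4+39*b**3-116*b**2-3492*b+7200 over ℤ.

Trying the rational-root candidates, b = 8 is a root, so (b-8) is a factor; dividing leaves b**4+2*b**3+55*b**2+324*b-900.
Next, b = -6 is a root, so (b+6) is a factor; dividing leaves b**3-4*b**2+79*b-150.
Then b = 2 is a root, so (b-2) is a factor; dividing leaves b**2-2*b+75.
The quadratic b**2-2*b+75 has discriminant -296 < 0 and is irreducible over ℤ.

(b+6)*(b-2)*(b-8)*(b**2-2*b+75)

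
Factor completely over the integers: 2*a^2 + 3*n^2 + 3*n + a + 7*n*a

Group: n*(3*n + a) + (2*a + 1)*(3*n + a); both groups contain (3*n + a).

(n + 2*a + 1)*(3*n + a)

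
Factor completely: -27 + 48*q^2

Pull out the common factor 3; 16*q^2 - 9 is a difference of squares.

3*(4*q + 3)*(4*q - 3)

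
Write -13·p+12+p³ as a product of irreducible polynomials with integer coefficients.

(p+4)·(p-1)·(p-3)

Among the possible rational roots, p = -4 is a root, so (p+4) is a factor; dividing leaves p²-4·p+3.
The remaining quadratic factors as (p-1)(p-3).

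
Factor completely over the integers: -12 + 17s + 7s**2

Need a pair with product 7·(-12) = -84 and sum 17: that's -4 and 21.
Split the middle term: 7s**2 - 4s + 21s - 12 = s(7s - 4) + 3(7s - 4).

(7s - 4)(s + 3)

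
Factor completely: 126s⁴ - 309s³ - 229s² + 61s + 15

(3s - 1)(6s + 1)(7s + 5)(s - 3)

Testing divisors of the constant over divisors of the leading coefficient, s = 1/3 is a root, so (3s - 1) divides it; the quotient is 42s³ - 89s² - 106s - 15.
Then s = -5/7 is a root, so (7s + 5) divides it; the quotient is 6s² - 17s - 3.
The remaining quadratic factors as (s - 3)(6s + 1).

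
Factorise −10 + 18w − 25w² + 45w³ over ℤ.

(9w − 5)(5w² + 2)

Group as (45w³ + 18w) + (−25w² − 10) = 9w(5w² + 2) − 5(5w² + 2).
Both groups share the factor (5w² + 2).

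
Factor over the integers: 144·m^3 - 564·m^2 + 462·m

Pull out the common factor 6·m, then factor the remaining trinomial.

6·m·(4·m - 11)·(6·m - 7)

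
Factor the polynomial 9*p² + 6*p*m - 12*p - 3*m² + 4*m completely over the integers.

Group: 3*p*(3*p + 3*m - 4) - m*(3*p + 3*m - 4); both groups contain (3*p + 3*m - 4).

(3*p - m)*(3*p + 3*m - 4)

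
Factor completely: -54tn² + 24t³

Factor out 6t, leaving 4t² - 9n², which is a difference of two squares.

6t(2t - 3n)(2t + 3n)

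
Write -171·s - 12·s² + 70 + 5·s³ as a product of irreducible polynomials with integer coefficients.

Testing divisors of the constant over divisors of the leading coefficient, s = 7 is a root, so (s - 7) divides it; the quotient is 5·s² + 23·s - 10.
The remaining quadratic factors as (s + 5)(5·s - 2).

(5·s - 2)·(s + 5)·(s - 7)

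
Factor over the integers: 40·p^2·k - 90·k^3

10·k·(2·p - 3·k)·(2·p + 3·k)

Pull out the common factor 10·k; 4·p^2 - 9·k^2 is a difference of squares.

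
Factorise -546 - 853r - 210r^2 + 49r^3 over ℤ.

(7r + 13)(7r + 6)(r - 7)

By the rational root theorem, r = -6/7 is a root, so (7r + 6) is a factor; dividing leaves 7r^2 - 36r - 91.
The remaining quadratic factors as (7r + 13)(r - 7).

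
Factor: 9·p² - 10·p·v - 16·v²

Group: 9·p·(p - 2·v) + 8·v·(p - 2·v); both groups contain (p - 2·v).

(9·p + 8·v)·(p - 2·v)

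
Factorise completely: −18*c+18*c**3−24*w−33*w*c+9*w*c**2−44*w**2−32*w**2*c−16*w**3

Group: 4*w*(−4*w**2−11*w*c−8*w−6*c**2−6*c) + (−3*c+3)*(−4*w**2−11*w*c−8*w−6*c**2−6*c); both groups contain (−4*w**2−11*w*c−8*w−6*c**2−6*c), so (4*w−3*c+3) is a factor with cofactor −4*w**2−11*w*c−8*w−6*c**2−6*c.
The cofactor groups again: −4*w**2−11*w*c−8*w−6*c**2−6*c = −4*w*(w+2*c+2) − 3*c*(w+2*c+2); both groups contain (w+2*c+2), giving −(4*w+3*c)*(w+2*c+2).

−(4*w−3*c+3)*(w+2*c+2)*(4*w+3*c)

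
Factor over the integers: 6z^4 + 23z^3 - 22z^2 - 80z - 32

Trying the rational-root candidates, z = 2 is a root, giving the factor (z - 2) and quotient 6z^3 + 35z^2 + 48z + 16.
Then z = -4/3 is a root, so (3z + 4) is a factor; dividing leaves 2z^2 + 9z + 4.
The remaining quadratic factors as (z + 4)(2z + 1).

(2z + 1)(3z + 4)(z + 4)(z - 2)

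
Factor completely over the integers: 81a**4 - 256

Difference of squares twice: with A = 3a and B = 4, A⁴ − B⁴ = (A² − B²)(A² + B²), and A² − B² factors again.

(3a + 4)(3a - 4)(9a**2 + 16)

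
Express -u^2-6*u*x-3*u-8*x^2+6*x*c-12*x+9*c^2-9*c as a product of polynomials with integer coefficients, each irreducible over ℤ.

-(u+2*x-3*c+3)*(u+4*x+3*c)

Group: -u*(u+2*x-3*c+3) + (-4*x-3*c)*(u+2*x-3*c+3); both groups contain (u+2*x-3*c+3).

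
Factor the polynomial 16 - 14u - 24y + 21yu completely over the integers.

(3y - 2)(7u - 8)

Group as (21yu - 24y) + (-14u + 16) = 3y(7u - 8) - 2(7u - 8).
Both groups share the factor (7u - 8).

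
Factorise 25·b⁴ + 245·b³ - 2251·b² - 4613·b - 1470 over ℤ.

(5·b + 2)·(5·b + 7)·(b + 15)·(b - 7)

Trying the rational-root candidates, b = 7 is a root, giving the factor (b - 7) and quotient 25·b³ + 420·b² + 689·b + 210.
Continuing, b = -7/5 is a root, giving the factor (5·b + 7) and quotient 5·b² + 77·b + 30.
The remaining quadratic factors as (b + 15)(5·b + 2).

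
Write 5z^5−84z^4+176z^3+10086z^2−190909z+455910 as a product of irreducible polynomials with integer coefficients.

(5z−14)(z+13)(z−15)(z^2−12z+167)

By the rational root theorem, z = 15 is a root, so (z−15) divides it; the quotient is 5z^4−9z^3+41z^2+10701z−30394.
Then z = 14/5 is a root, giving the factor (5z−14) and quotient z^3+z^2+11z+2171.
Then z = −13 is a root, giving the factor (z+13) and quotient z^2−12z+167.
The quadratic z^2−12z+167 has discriminant −524 < 0 and is irreducible over ℤ.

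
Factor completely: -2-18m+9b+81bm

(9b-2)(9m+1)

Group as (81bm+9b) + (-18m-2) = 9b(9m+1) - 2(9m+1).
Both groups share the factor (9m+1).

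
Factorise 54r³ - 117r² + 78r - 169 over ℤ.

(6r - 13)(9r² + 13)

Group as (54r³ + 78r) + (-117r² - 169) = 6r(9r² + 13) - 13(9r² + 13).
Both groups share the factor (9r² + 13).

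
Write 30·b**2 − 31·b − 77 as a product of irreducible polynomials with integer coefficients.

(5·b − 11)·(6·b + 7)

Need a pair with product 30·(−77) = −2310 and sum −31: that's −66 and 35.
Split the middle term: 30·b**2 − 66·b + 35·b − 77 = 6·b·(5·b − 11) + 7·(5·b − 11).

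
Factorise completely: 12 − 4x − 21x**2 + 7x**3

(x − 3)(7x**2 − 4)

Group as (7x**3 − 4x) + (−21x**2 + 12) = x(7x**2 − 4) − 3(7x**2 − 4).
Both groups share the factor (7x**2 − 4).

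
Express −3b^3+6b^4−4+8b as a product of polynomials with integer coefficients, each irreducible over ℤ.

(2b−1)(3b^3+4)

Group as (6b^4+8b) + (−3b^3−4) = 2b(3b^3+4) − (3b^3+4).
Both groups share the factor (3b^3+4).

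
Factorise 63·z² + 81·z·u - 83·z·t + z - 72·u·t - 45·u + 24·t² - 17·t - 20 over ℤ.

Group: 9·z·(7·z + 9·u - 3·t + 4) + (-8·t - 5)·(7·z + 9·u - 3·t + 4); both groups contain (7·z + 9·u - 3·t + 4).

(7·z + 9·u - 3·t + 4)·(9·z - 8·t - 5)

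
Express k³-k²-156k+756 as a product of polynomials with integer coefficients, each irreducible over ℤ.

Trying the rational-root candidates, k = 6 is a root, giving the factor (k-6) and quotient k²+5k-126.
The remaining quadratic factors as (k+14)(k-9).

(k+14)(k-6)(k-9)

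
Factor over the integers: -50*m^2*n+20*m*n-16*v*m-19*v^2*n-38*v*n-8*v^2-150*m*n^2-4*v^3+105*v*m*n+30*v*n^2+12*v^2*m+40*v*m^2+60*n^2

Group: v*(-4*v^2+20*v*m+5*v*n-8*v-25*m*n+10*n) + (2*m+6*n)*(-4*v^2+20*v*m+5*v*n-8*v-25*m*n+10*n); both groups contain (-4*v^2+20*v*m+5*v*n-8*v-25*m*n+10*n), so (v+2*m+6*n) is a factor with cofactor -4*v^2+20*v*m+5*v*n-8*v-25*m*n+10*n.
The cofactor groups again: -4*v^2+20*v*m+5*v*n-8*v-25*m*n+10*n = -4*v*(v-5*m+2) + 5*n*(v-5*m+2); both groups contain (v-5*m+2), giving -(4*v-5*n)*(v-5*m+2).

-(v-5*m+2)*(4*v-5*n)*(v+2*m+6*n)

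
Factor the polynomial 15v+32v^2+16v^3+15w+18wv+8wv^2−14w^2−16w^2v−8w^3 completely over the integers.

−(4w−4v−3)(2w+4v+5)(w+v)

Group: 2w(−4w^2+3w+4v^2+3v) + (4v+5)(−4w^2+3w+4v^2+3v); both groups contain (−4w^2+3w+4v^2+3v), so (2w+4v+5) is a factor with cofactor −4w^2+3w+4v^2+3v.
The cofactor groups again: −4w^2+3w+4v^2+3v = −w(4w−4v−3) − v(4w−4v−3); both groups contain (4w−4v−3), giving −(w+v)(4w−4v−3).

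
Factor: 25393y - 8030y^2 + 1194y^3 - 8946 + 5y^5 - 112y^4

Trying the rational-root candidates, y = 2/5 is a root, giving the factor (5y - 2) and quotient y^4 - 22y^3 + 230y^2 - 1514y + 4473.
Continuing, y = 7 is a root, so (y - 7) divides it; the quotient is y^3 - 15y^2 + 125y - 639.
Continuing, y = 9 is a root, giving the factor (y - 9) and quotient y^2 - 6y + 71.
The quadratic y^2 - 6y + 71 has discriminant -248 < 0 and is irreducible over ℤ.

(5y - 2)(y - 7)(y - 9)(y^2 - 6y + 71)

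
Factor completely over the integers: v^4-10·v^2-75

(v^2+5)·(v^2-15)

Substitute u = v^2 to get a quadratic in u, then factor.
v^2+5 is irreducible over ℤ (always positive, so no real roots).
v^2-15 is irreducible over ℤ (15 is not a perfect square).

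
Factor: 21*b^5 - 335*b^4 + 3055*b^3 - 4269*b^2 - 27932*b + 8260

(3*b + 7)*(7*b - 2)*(b - 5)*(b^2 - 13*b + 118)

Trying the rational-root candidates, b = 5 is a root, giving the factor (b - 5) and quotient 21*b^4 - 230*b^3 + 1905*b^2 + 5256*b - 1652.
Continuing, b = 2/7 is a root, so (7*b - 2) is a factor; dividing leaves 3*b^3 - 32*b^2 + 263*b + 826.
Continuing, b = -7/3 is a root, so (3*b + 7) is a factor; dividing leaves b^2 - 13*b + 118.
The quadratic b^2 - 13*b + 118 has discriminant -303 < 0 and is irreducible over ℤ.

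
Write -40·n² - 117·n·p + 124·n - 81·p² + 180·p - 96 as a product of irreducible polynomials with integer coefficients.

Group: -8·n·(5·n + 9·p - 8) + (-9·p + 12)·(5·n + 9·p - 8); both groups contain (5·n + 9·p - 8).

-(5·n + 9·p - 8)·(8·n + 9·p - 12)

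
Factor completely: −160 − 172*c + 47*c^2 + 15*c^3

Trying the rational-root candidates, c = −5 is a root, giving the factor (c + 5) and quotient 15*c^2 − 28*c − 32.
The remaining quadratic factors as (3*c − 8)(5*c + 4).

(3*c − 8)*(5*c + 4)*(c + 5)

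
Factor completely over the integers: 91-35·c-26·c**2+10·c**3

Group as (10·c**3-35·c) + (-26·c**2+91) = 5·c·(2·c**2-7) - 13·(2·c**2-7).
Both groups share the factor (2·c**2-7).

(5·c-13)·(2·c**2-7)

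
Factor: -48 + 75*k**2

Pull out the common factor 3; 25*k**2 - 16 is a difference of squares.

3*(5*k + 4)*(5*k - 4)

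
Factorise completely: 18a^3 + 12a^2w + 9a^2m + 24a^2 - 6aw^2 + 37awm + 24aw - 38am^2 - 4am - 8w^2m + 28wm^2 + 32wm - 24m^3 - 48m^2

Group: 3a(6a^2 + 4aw - 5am + 8a - 2w^2 + 7wm + 8w - 6m^2 - 12m) + 4m(6a^2 + 4aw - 5am + 8a - 2w^2 + 7wm + 8w - 6m^2 - 12m); both groups contain (6a^2 + 4aw - 5am + 8a - 2w^2 + 7wm + 8w - 6m^2 - 12m), so (3a + 4m) is a factor with cofactor 6a^2 + 4aw - 5am + 8a - 2w^2 + 7wm + 8w - 6m^2 - 12m.
The cofactor groups again: 6a^2 + 4aw - 5am + 8a - 2w^2 + 7wm + 8w - 6m^2 - 12m = 3a(2a + 2w - 3m) + (-w + 2m + 4)(2a + 2w - 3m); both groups contain (2a + 2w - 3m), giving (3a - w + 2m + 4)(2a + 2w - 3m).

(2a + 2w - 3m)(3a - w + 2m + 4)(3a + 4m)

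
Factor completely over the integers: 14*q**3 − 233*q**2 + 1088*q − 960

By the rational root theorem, q = 8 is a root, so (q − 8) divides it; the quotient is 14*q**2 − 121*q + 120.
The remaining quadratic factors as (2*q − 15)(7*q − 8).

(2*q − 15)*(7*q − 8)*(q − 8)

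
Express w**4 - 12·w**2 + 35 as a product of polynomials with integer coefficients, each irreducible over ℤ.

(w**2 - 5)·(w**2 - 7)

Substitute u = w**2 to get a quadratic in u, then factor.
w**2 - 5 is irreducible over ℤ (5 is not a perfect square).
w**2 - 7 is irreducible over ℤ (7 is not a perfect square).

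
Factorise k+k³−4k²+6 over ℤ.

By the rational root theorem, k = 2 is a root, so (k−2) divides it; the quotient is k²−2k−3.
The remaining quadratic factors as (k+1)(k−3).

(k+1)(k−2)(k−3)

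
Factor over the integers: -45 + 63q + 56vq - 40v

(7q - 5)(8v + 9)

Group as (56vq - 40v) + (63q - 45) = 8v(7q - 5) + 9(7q - 5).
Both groups share the factor (7q - 5).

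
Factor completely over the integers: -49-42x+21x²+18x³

Group as (18x³-42x) + (21x²-49) = 6x(3x²-7) + 7(3x²-7).
Both groups share the factor (3x²-7).

(6x+7)(3x²-7)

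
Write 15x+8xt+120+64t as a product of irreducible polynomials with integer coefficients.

(8t+15)(x+8)

Group as (8xt+15x) + (64t+120) = x(8t+15) + 8(8t+15).
Both groups share the factor (8t+15).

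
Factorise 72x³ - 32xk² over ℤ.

8x(3x - 2k)(3x + 2k)

Pull out the common factor 8x; 9x² - 4k² is a difference of squares.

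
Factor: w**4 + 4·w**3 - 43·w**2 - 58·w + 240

Among the possible rational roots, w = -3 is a root, so (w + 3) is a factor; dividing leaves w**3 + w**2 - 46·w + 80.
Then w = -8 is a root, so (w + 8) divides it; the quotient is w**2 - 7·w + 10.
The remaining quadratic factors as (w - 5)(w - 2).

(w + 3)·(w + 8)·(w - 2)·(w - 5)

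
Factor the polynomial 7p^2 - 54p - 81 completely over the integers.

Need a pair with product 7·(-81) = -567 and sum -54: that's -63 and 9.
Split the middle term: 7p^2 - 63p + 9p - 81 = 7p(p - 9) + 9(p - 9).

(7p + 9)(p - 9)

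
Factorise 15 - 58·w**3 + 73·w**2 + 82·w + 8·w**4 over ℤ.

(2·w + 1)·(4·w + 1)·(w - 3)·(w - 5)

Among the possible rational roots, w = 3 is a root, so (w - 3) divides it; the quotient is 8·w**3 - 34·w**2 - 29·w - 5.
Next, w = -1/4 is a root, giving the factor (4·w + 1) and quotient 2·w**2 - 9·w - 5.
The remaining quadratic factors as (w - 5)(2·w + 1).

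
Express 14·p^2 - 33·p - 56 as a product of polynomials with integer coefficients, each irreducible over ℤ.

(2·p - 7)·(7·p + 8)

Need a pair with product 14·(-56) = -784 and sum -33: that's 16 and -49.
Split the middle term: 14·p^2 + 16·p - 49·p - 56 = 2·p·(7·p + 8) - 7·(7·p + 8).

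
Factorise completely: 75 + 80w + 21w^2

Need a pair with product 21·75 = 1575 and sum 80: that's 35 and 45.
Split the middle term: 21w^2 + 35w + 45w + 75 = 7w(3w + 5) + 15(3w + 5).

(3w + 5)(7w + 15)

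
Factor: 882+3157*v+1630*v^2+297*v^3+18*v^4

(2*v+9)*(3*v+1)*(3*v+14)*(v+7)

Among the possible rational roots, v = -9/2 is a root, so (2*v+9) divides it; the quotient is 9*v^3+108*v^2+329*v+98.
Continuing, v = -7 is a root, giving the factor (v+7) and quotient 9*v^2+45*v+14.
The remaining quadratic factors as (3*v+1)(3*v+14).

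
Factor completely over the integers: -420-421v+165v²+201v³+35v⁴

(5v-7)(7v+15)(v+1)(v+4)

Testing divisors of the constant over divisors of the leading coefficient, v = -15/7 is a root, so (7v+15) divides it; the quotient is 5v³+18v²-15v-28.
Continuing, v = -1 is a root, so (v+1) is a factor; dividing leaves 5v²+13v-28.
The remaining quadratic factors as (v+4)(5v-7).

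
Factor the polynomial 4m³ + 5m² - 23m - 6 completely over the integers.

(4m + 1)(m + 3)(m - 2)

Among the possible rational roots, m = -3 is a root, so (m + 3) divides it; the quotient is 4m² - 7m - 2.
The remaining quadratic factors as (m - 2)(4m + 1).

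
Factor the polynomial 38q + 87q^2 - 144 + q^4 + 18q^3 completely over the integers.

Among the possible rational roots, q = -2 is a root, so (q + 2) is a factor; dividing leaves q^3 + 16q^2 + 55q - 72.
Continuing, q = -9 is a root, so (q + 9) divides it; the quotient is q^2 + 7q - 8.
The remaining quadratic factors as (q + 8)(q - 1).

(q + 2)(q + 8)(q + 9)(q - 1)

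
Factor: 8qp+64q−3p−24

(8q−3)(p+8)

Group as (8qp+64q) + (−3p−24) = 8q(p+8) − 3(p+8).
Both groups share the factor (p+8).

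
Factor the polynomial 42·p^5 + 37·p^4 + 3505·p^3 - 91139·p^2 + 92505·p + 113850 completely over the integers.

(6·p - 11)·(7·p + 5)·(p - 10)·(p^2 + 12·p + 207)

Among the possible rational roots, p = -5/7 is a root, so (7·p + 5) is a factor; dividing leaves 6·p^4 + p^3 + 500·p^2 - 13377·p + 22770.
Next, p = 11/6 is a root, so (6·p - 11) divides it; the quotient is p^3 + 2·p^2 + 87·p - 2070.
Then p = 10 is a root, so (p - 10) is a factor; dividing leaves p^2 + 12·p + 207.
The quadratic p^2 + 12·p + 207 has discriminant -684 < 0 and is irreducible over ℤ.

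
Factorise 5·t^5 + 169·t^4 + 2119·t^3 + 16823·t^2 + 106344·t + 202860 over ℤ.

(5·t + 14)·(t + 14)·(t + 15)·(t^2 + 2·t + 69)

Testing divisors of the constant over divisors of the leading coefficient, t = −14 is a root, so (t + 14) is a factor; dividing leaves 5·t^4 + 99·t^3 + 733·t^2 + 6561·t + 14490.
Continuing, t = −15 is a root, so (t + 15) divides it; the quotient is 5·t^3 + 24·t^2 + 373·t + 966.
Then t = −14/5 is a root, giving the factor (5·t + 14) and quotient t^2 + 2·t + 69.
The quadratic t^2 + 2·t + 69 has discriminant −272 < 0 and is irreducible over ℤ.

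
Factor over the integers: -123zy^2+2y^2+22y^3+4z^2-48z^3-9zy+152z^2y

Group: 4z(-12z^2+35zy+z-22y^2-2y) - y(-12z^2+35zy+z-22y^2-2y); both groups contain (-12z^2+35zy+z-22y^2-2y), so (4z-y) is a factor with cofactor -12z^2+35zy+z-22y^2-2y.
The cofactor groups again: -12z^2+35zy+z-22y^2-2y = -z(12z-11y-1) + 2y(12z-11y-1); both groups contain (12z-11y-1), giving -(z-2y)(12z-11y-1).

-(12z-11y-1)(z-2y)(4z-y)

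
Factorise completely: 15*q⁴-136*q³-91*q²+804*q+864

(3*q+4)*(5*q+8)*(q-3)*(q-9)

Testing divisors of the constant over divisors of the leading coefficient, q = 3 is a root, giving the factor (q-3) and quotient 15*q³-91*q²-364*q-288.
Then q = 9 is a root, so (q-9) divides it; the quotient is 15*q²+44*q+32.
The remaining quadratic factors as (5*q+8)(3*q+4).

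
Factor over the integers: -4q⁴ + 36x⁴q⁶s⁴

Every term has a factor of 4q⁴; factoring it out leaves 9x⁴q²s⁴ - 1.
Recognize a difference of squares with the parts 3x²qs² and 1.

4q⁴(3x²qs² + 1)(3x²qs² - 1)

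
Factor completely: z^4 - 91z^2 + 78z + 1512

(z + 4)(z + 9)(z - 6)(z - 7)

Trying the rational-root candidates, z = 7 is a root, so (z - 7) divides it; the quotient is z^3 + 7z^2 - 42z - 216.
Next, z = -9 is a root, so (z + 9) divides it; the quotient is z^2 - 2z - 24.
The remaining quadratic factors as (z + 4)(z - 6).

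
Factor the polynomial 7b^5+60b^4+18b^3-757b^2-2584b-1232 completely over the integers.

Testing divisors of the constant over divisors of the leading coefficient, b = 4 is a root, so (b-4) is a factor; dividing leaves 7b^4+88b^3+370b^2+723b+308.
Next, b = -4/7 is a root, so (7b+4) divides it; the quotient is b^3+12b^2+46b+77.
Next, b = -7 is a root, so (b+7) is a factor; dividing leaves b^2+5b+11.
The quadratic b^2+5b+11 has discriminant -19 < 0 and is irreducible over ℤ.

(7b+4)(b+7)(b-4)(b^2+5b+11)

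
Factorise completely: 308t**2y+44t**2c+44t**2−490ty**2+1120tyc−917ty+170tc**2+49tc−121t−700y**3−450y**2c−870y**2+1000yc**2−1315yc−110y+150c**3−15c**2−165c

Group: 11t(28ty+4tc+4t−70y**2+60yc−87y+10c**2−c−11) + (10y+15c)(28ty+4tc+4t−70y**2+60yc−87y+10c**2−c−11); both groups contain (28ty+4tc+4t−70y**2+60yc−87y+10c**2−c−11), so (11t+10y+15c) is a factor with cofactor 28ty+4tc+4t−70y**2+60yc−87y+10c**2−c−11.
The cofactor groups again: 28ty+4tc+4t−70y**2+60yc−87y+10c**2−c−11 = 7y(4t−10y+10c−11) + (c+1)(4t−10y+10c−11); both groups contain (4t−10y+10c−11), giving (7y+c+1)(4t−10y+10c−11).

(4t−10y+10c−11)(11t+10y+15c)(7y+c+1)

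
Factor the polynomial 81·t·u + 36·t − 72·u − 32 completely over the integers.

(9·t − 8)·(9·u + 4)

Group as (81·t·u + 36·t) + (−72·u − 32) = 9·t·(9·u + 4) − 8·(9·u + 4).
Both groups share the factor (9·u + 4).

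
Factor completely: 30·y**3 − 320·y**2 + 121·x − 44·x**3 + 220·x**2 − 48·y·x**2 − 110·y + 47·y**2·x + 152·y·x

Group: 10·y·(3·y**2 + 8·y·x − 32·y + 4·x**2 − 20·x − 11) − 11·x·(3·y**2 + 8·y·x − 32·y + 4·x**2 − 20·x − 11); both groups contain (3·y**2 + 8·y·x − 32·y + 4·x**2 − 20·x − 11), so (10·y − 11·x) is a factor with cofactor 3·y**2 + 8·y·x − 32·y + 4·x**2 − 20·x − 11.
The cofactor groups again: 3·y**2 + 8·y·x − 32·y + 4·x**2 − 20·x − 11 = y·(3·y + 2·x + 1) + (2·x − 11)·(3·y + 2·x + 1); both groups contain (3·y + 2·x + 1), giving (y + 2·x − 11)·(3·y + 2·x + 1).

(10·y − 11·x)·(3·y + 2·x + 1)·(y + 2·x − 11)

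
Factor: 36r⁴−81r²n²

9r²(2r−3n)(2r+3n)

Factor out 9r², leaving 4r²−9n², which is a difference of two squares.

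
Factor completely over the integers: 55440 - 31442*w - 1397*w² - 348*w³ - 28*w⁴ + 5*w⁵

By the rational root theorem, w = 14 is a root, so (w - 14) divides it; the quotient is 5*w⁴ + 42*w³ + 240*w² + 1963*w - 3960.
Next, w = -9 is a root, so (w + 9) divides it; the quotient is 5*w³ - 3*w² + 267*w - 440.
Continuing, w = 8/5 is a root, giving the factor (5*w - 8) and quotient w² + w + 55.
The quadratic w² + w + 55 has discriminant -219 < 0 and is irreducible over ℤ.

(5*w - 8)*(w + 9)*(w - 14)*(w² + w + 55)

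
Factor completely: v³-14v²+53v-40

Trying the rational-root candidates, v = 8 is a root, giving the factor (v-8) and quotient v²-6v+5.
The remaining quadratic factors as (v-1)(v-5).

(v-1)(v-5)(v-8)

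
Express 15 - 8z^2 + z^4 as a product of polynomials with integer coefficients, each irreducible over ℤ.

Substitute u = z^2 to get a quadratic in u, then factor.
z^2 - 5 is irreducible over ℤ (5 is not a perfect square).
z^2 - 3 is irreducible over ℤ (3 is not a perfect square).

(z^2 - 3)(z^2 - 5)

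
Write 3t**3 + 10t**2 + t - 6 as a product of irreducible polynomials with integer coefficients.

(3t - 2)(t + 1)(t + 3)

Testing divisors of the constant over divisors of the leading coefficient, t = -1 is a root, so (t + 1) divides it; the quotient is 3t**2 + 7t - 6.
The remaining quadratic factors as (3t - 2)(t + 3).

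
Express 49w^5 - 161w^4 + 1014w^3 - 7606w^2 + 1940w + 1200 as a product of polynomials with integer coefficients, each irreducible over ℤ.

(7w + 2)(7w - 4)(w - 5)(w^2 + 2w + 30)

Among the possible rational roots, w = 5 is a root, so (w - 5) is a factor; dividing leaves 49w^4 + 84w^3 + 1434w^2 - 436w - 240.
Then w = 4/7 is a root, so (7w - 4) is a factor; dividing leaves 7w^3 + 16w^2 + 214w + 60.
Continuing, w = -2/7 is a root, giving the factor (7w + 2) and quotient w^2 + 2w + 30.
The quadratic w^2 + 2w + 30 has discriminant -116 < 0 and is irreducible over ℤ.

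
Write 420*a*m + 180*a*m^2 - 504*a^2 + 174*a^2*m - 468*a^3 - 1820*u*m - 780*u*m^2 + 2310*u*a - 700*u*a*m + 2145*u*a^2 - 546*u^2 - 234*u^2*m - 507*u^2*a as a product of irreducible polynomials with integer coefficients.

-(3*u - 12*a + 10*m)*(13*u - 3*a)*(13*a + 6*m + 14)

Group: 13*a*(-39*u^2 + 165*u*a - 130*u*m - 36*a^2 + 30*a*m) + (6*m + 14)*(-39*u^2 + 165*u*a - 130*u*m - 36*a^2 + 30*a*m); both groups contain (-39*u^2 + 165*u*a - 130*u*m - 36*a^2 + 30*a*m), so (13*a + 6*m + 14) is a factor with cofactor -39*u^2 + 165*u*a - 130*u*m - 36*a^2 + 30*a*m.
The cofactor groups again: -39*u^2 + 165*u*a - 130*u*m - 36*a^2 + 30*a*m = -13*u*(3*u - 12*a + 10*m) + 3*a*(3*u - 12*a + 10*m); both groups contain (3*u - 12*a + 10*m), giving -(13*u - 3*a)*(3*u - 12*a + 10*m).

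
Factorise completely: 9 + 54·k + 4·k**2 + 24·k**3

Group as (24·k**3 + 54·k) + (4·k**2 + 9) = 6·k·(4·k**2 + 9) + (4·k**2 + 9).
Both groups share the factor (4·k**2 + 9).

(6·k + 1)·(4·k**2 + 9)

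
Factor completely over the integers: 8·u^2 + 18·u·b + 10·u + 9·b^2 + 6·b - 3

(2·u + 3·b + 3)·(4·u + 3·b - 1)

Group: 2·u·(4·u + 3·b - 1) + (3·b + 3)·(4·u + 3·b - 1); both groups contain (4·u + 3·b - 1).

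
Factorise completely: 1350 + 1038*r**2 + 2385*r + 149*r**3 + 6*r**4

Testing divisors of the constant over divisors of the leading coefficient, r = -5/6 is a root, giving the factor (6*r + 5) and quotient r**3 + 24*r**2 + 153*r + 270.
Then r = -6 is a root, so (r + 6) is a factor; dividing leaves r**2 + 18*r + 45.
The remaining quadratic factors as (r + 15)(r + 3).

(6*r + 5)*(r + 15)*(r + 3)*(r + 6)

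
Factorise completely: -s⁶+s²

-s²(s+1)(s-1)(s²+1)

Factor out s² first: what remains is -s⁴+1.
Recognize a difference of squares with the parts 1 and s².
-s²+1 is again a difference of squares: (-s+1)(s+1).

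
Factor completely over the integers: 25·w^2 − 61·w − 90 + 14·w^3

(2·w + 5)·(7·w + 9)·(w − 2)

Testing divisors of the constant over divisors of the leading coefficient, w = 2 is a root, giving the factor (w − 2) and quotient 14·w^2 + 53·w + 45.
The remaining quadratic factors as (2·w + 5)(7·w + 9).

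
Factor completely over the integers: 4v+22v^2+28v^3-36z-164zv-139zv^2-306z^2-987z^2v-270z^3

-(9z-v)(15z+4v+2)(2z+7v+2)

Group: 2z(-135z^2-21zv-18z+4v^2+2v) + (7v+2)(-135z^2-21zv-18z+4v^2+2v); both groups contain (-135z^2-21zv-18z+4v^2+2v), so (2z+7v+2) is a factor with cofactor -135z^2-21zv-18z+4v^2+2v.
The cofactor groups again: -135z^2-21zv-18z+4v^2+2v = -15z(9z-v) + (-4v-2)(9z-v); both groups contain (9z-v), giving -(15z+4v+2)(9z-v).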